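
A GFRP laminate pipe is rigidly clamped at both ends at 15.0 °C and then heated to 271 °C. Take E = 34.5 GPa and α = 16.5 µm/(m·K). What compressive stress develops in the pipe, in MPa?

ΔT = 256.0 K. Constrained thermal stress σ = E·α·ΔT = 34.50×10³ MPa × 16.5×10⁻⁶ × 256.0 = 146 MPa (compressive).

146 MPa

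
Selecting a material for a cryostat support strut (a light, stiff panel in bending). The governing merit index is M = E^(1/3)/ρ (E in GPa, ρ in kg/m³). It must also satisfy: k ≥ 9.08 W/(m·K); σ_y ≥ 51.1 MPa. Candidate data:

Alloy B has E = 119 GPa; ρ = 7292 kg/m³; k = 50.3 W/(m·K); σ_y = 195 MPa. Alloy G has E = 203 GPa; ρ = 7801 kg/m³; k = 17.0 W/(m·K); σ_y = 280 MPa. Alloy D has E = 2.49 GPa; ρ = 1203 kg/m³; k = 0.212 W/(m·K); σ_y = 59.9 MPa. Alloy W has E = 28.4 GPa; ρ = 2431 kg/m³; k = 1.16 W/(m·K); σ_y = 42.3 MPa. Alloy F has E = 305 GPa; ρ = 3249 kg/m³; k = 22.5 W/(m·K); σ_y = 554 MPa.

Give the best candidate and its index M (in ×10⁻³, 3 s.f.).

alloy F, M = 2.07×10⁻³

Screen on constraints: k ≥ 9.08 W/(m·K); σ_y ≥ 51.1 MPa. Survivors: alloy B, alloy G, alloy F.
Per-candidate index values:
  alloy F: M = 2.07×10⁻³
  alloy G: M = 0.753×10⁻³
  alloy B: M = 0.675×10⁻³
Highest index: alloy F.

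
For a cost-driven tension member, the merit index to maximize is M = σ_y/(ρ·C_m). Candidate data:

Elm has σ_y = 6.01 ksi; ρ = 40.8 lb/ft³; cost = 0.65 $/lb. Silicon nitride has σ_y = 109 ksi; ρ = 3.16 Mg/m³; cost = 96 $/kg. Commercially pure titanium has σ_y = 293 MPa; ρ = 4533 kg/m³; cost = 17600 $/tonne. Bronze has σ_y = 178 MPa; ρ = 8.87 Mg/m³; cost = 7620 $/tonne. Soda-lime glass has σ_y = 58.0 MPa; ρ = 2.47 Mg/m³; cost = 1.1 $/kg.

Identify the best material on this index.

In SI units:
  elm: σ_y = 41.44 MPa, ρ = 653.6 kg/m³, cost = 1.433 $/kg
  silicon nitride: σ_y = 751.5 MPa, ρ = 3160 kg/m³, cost = 96.00 $/kg
  commercially pure titanium: σ_y = 293.0 MPa, ρ = 4533 kg/m³, cost = 17.60 $/kg
  bronze: σ_y = 178.0 MPa, ρ = 8870 kg/m³, cost = 7.620 $/kg
  soda-lime glass: σ_y = 58.00 MPa, ρ = 2470 kg/m³, cost = 1.100 $/kg
  elm: M = 44.2 kN·m per $
  soda-lime glass: M = 21.3 kN·m per $
  commercially pure titanium: M = 3.67 kN·m per $
  bronze: M = 2.63 kN·m per $
  silicon nitride: M = 2.48 kN·m per $
Highest index: elm.

elm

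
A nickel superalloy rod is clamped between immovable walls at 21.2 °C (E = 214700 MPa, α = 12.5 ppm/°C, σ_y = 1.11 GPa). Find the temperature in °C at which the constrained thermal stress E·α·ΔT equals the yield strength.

E = 214700 MPa = 214.7 GPa.
σ_y = 1.11 GPa = 1110 MPa.
E·α·ΔT = 1110 MPa ⇒ ΔT = 1110 / (214.7×10³ × 12.5×10⁻⁶) = 413.6 K.
T = 21.2 + 413.6 = 434.8 °C.

435 °C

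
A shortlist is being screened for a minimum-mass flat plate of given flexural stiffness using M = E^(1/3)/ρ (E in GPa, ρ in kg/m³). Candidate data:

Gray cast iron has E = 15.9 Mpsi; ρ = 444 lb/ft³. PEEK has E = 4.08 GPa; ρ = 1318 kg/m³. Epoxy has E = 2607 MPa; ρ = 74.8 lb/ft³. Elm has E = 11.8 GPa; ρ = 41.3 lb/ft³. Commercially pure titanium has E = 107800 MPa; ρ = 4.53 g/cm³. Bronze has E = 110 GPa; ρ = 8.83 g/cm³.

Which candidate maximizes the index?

elm

After converting to SI:
  gray cast iron: E = 109.6 GPa, ρ = 7112 kg/m³
  PEEK: E = 4.080 GPa, ρ = 1318 kg/m³
  epoxy: E = 2.607 GPa, ρ = 1198 kg/m³
  elm: E = 11.80 GPa, ρ = 661.6 kg/m³
  commercially pure titanium: E = 107.8 GPa, ρ = 4530 kg/m³
  bronze: E = 110.0 GPa, ρ = 8830 kg/m³
  elm: M = 3.44×10⁻³
  PEEK: M = 1.21×10⁻³
  epoxy: M = 1.15×10⁻³
  commercially pure titanium: M = 1.05×10⁻³
  gray cast iron: M = 0.673×10⁻³
  bronze: M = 0.543×10⁻³
Elm has the largest M.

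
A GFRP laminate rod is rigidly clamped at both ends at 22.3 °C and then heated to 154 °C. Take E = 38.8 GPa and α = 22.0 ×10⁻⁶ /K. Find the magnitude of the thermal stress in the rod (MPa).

ΔT = 131.7 K. Constrained thermal stress σ = E·α·ΔT = 38.80×10³ MPa × 22.0×10⁻⁶ × 131.7 = 112 MPa (compressive).

112 MPa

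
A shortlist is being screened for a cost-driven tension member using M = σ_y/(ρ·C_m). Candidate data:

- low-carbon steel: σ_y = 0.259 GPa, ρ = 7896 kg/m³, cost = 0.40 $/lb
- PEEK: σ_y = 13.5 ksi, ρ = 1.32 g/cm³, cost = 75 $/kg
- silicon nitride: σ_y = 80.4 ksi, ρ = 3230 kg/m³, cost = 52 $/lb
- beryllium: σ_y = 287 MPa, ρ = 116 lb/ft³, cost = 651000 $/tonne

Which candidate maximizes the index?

low-carbon steel

After converting to SI:
  low-carbon steel: σ_y = 259.0 MPa, ρ = 7896 kg/m³, cost = 0.8818 $/kg
  PEEK: σ_y = 93.08 MPa, ρ = 1320 kg/m³, cost = 75.00 $/kg
  silicon nitride: σ_y = 554.3 MPa, ρ = 3230 kg/m³, cost = 114.6 $/kg
  beryllium: σ_y = 287.0 MPa, ρ = 1858 kg/m³, cost = 651.0 $/kg
  low-carbon steel: M = 37.2 kN·m per $
  silicon nitride: M = 1.50 kN·m per $
  PEEK: M = 0.940 kN·m per $
  beryllium: M = 0.237 kN·m per $
Highest index: low-carbon steel.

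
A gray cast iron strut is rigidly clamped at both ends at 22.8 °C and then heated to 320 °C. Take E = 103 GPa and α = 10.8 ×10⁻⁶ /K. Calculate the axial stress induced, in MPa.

331 MPa

ΔT = 297.2 K. Constrained thermal stress σ = E·α·ΔT = 103.0×10³ MPa × 10.8×10⁻⁶ × 297.2 = 331 MPa (compressive).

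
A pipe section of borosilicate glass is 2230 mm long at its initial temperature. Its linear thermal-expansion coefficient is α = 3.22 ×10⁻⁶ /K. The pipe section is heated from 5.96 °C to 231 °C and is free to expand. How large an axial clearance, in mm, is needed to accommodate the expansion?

ΔT = 231 − 5.96 = 225.0 K.
ΔL = α·L₀·ΔT = 3.22×10⁻⁶ × 2230 mm × 225.0 K = 1.62 mm.

1.62 mm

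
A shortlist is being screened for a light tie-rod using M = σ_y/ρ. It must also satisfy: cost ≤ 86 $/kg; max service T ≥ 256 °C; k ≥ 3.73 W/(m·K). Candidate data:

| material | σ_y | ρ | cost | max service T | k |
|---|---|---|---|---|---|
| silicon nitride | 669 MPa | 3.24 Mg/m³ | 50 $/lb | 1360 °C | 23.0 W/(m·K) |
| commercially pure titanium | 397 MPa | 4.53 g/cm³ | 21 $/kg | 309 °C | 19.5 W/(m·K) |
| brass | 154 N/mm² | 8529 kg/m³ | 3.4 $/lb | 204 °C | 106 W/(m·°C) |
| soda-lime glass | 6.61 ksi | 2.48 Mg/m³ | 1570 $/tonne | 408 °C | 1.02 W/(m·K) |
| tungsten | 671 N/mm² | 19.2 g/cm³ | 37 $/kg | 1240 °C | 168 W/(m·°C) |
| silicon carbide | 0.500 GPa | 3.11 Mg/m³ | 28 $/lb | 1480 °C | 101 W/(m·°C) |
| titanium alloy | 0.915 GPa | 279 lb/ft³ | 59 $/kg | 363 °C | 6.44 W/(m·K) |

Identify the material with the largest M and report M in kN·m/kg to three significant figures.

Screen on constraints: cost ≤ 86 $/kg; max service T ≥ 256 °C; k ≥ 3.73 W/(m·K). Survivors: commercially pure titanium, tungsten, silicon carbide, titanium alloy.
Putting every candidate on a common basis:
  commercially pure titanium: σ_y = 397.0 MPa, ρ = 4530 kg/m³
  tungsten: σ_y = 671.0 MPa, ρ = 19200 kg/m³
  silicon carbide: σ_y = 500.0 MPa, ρ = 3110 kg/m³
  titanium alloy: σ_y = 915.0 MPa, ρ = 4469 kg/m³
  titanium alloy: M = 205 kN·m/kg
  silicon carbide: M = 161 kN·m/kg
  commercially pure titanium: M = 87.6 kN·m/kg
  tungsten: M = 34.9 kN·m/kg
Titanium alloy ranks first.

titanium alloy, M = 205 kN·m/kg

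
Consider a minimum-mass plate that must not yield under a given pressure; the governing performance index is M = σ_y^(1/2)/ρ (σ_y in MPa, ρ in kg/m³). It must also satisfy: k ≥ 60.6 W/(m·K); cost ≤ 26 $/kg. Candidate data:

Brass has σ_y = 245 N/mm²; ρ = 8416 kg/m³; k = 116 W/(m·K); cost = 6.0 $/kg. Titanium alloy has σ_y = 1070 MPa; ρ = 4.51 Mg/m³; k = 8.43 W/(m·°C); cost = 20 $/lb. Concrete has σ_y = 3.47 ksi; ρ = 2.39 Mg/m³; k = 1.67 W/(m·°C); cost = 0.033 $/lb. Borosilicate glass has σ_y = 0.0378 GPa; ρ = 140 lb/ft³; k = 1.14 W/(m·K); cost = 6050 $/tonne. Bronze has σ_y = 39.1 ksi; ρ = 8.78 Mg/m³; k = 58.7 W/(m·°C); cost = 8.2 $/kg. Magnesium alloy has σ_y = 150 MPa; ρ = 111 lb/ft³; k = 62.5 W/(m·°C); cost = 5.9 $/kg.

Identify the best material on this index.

magnesium alloy

Screen on constraints: k ≥ 60.6 W/(m·K); cost ≤ 26 $/kg. Survivors: brass, magnesium alloy.
Convert each candidate to consistent units, then evaluate M:
  brass: σ_y = 245.0 MPa, ρ = 8416 kg/m³
  magnesium alloy: σ_y = 150.0 MPa, ρ = 1778 kg/m³
  magnesium alloy: M = 6.89×10⁻³
  brass: M = 1.86×10⁻³
The maximum is for magnesium alloy.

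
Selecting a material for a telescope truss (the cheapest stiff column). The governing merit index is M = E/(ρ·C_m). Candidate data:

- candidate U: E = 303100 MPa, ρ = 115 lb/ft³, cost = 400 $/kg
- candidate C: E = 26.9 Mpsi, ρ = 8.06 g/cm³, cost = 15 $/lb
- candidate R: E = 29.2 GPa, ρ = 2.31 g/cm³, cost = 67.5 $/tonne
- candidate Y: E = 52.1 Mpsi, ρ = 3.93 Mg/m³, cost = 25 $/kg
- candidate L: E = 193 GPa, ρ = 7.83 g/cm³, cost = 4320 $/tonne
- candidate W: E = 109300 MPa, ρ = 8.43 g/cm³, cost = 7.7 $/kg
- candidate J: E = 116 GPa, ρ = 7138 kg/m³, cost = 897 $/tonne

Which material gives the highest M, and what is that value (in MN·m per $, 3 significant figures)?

candidate R, M = 187 MN·m per $

Convert each candidate to consistent units, then evaluate M:
  candidate U: E = 303.1 GPa, ρ = 1842 kg/m³, cost = 400.0 $/kg
  candidate C: E = 185.5 GPa, ρ = 8060 kg/m³, cost = 33.07 $/kg
  candidate R: E = 29.20 GPa, ρ = 2310 kg/m³, cost = 0.06750 $/kg
  candidate Y: E = 359.2 GPa, ρ = 3930 kg/m³, cost = 25.00 $/kg
  candidate L: E = 193.0 GPa, ρ = 7830 kg/m³, cost = 4.320 $/kg
  candidate W: E = 109.3 GPa, ρ = 8430 kg/m³, cost = 7.700 $/kg
  candidate J: E = 116.0 GPa, ρ = 7138 kg/m³, cost = 0.8970 $/kg
  candidate R: M = 187 MN·m per $
  candidate J: M = 18.1 MN·m per $
  candidate L: M = 5.71 MN·m per $
  candidate Y: M = 3.66 MN·m per $
  candidate W: M = 1.68 MN·m per $
  candidate C: M = 0.696 MN·m per $
  candidate U: M = 0.411 MN·m per $
Highest index: candidate R.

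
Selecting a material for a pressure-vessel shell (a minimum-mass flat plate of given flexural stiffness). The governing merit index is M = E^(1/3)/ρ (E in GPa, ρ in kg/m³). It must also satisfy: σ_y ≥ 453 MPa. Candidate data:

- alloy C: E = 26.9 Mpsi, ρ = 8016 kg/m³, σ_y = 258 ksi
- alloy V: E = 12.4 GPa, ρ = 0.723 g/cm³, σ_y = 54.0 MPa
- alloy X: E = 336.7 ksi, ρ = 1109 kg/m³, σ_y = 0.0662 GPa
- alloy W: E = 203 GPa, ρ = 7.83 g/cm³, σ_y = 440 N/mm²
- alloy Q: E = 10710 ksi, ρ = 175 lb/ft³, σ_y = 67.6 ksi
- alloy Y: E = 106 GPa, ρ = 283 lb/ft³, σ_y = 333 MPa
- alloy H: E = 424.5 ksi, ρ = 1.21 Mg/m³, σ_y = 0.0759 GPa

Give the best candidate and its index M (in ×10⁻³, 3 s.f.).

alloy Q, M = 1.50×10⁻³

Screen on constraints: σ_y ≥ 453 MPa. Survivors: alloy C, alloy Q.
After converting to SI:
  alloy C: E = 185.5 GPa, ρ = 8016 kg/m³
  alloy Q: E = 73.84 GPa, ρ = 2803 kg/m³
  alloy Q: M = 1.50×10⁻³
  alloy C: M = 0.711×10⁻³
The maximum is for alloy Q.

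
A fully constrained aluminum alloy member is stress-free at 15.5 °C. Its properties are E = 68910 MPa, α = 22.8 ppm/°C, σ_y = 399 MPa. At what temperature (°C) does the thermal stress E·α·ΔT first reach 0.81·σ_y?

221 °C

E = 68910 MPa = 68.91 GPa.
E·α·ΔT = 323.2 MPa ⇒ ΔT = 323.2 / (68.91×10³ × 22.8×10⁻⁶) = 205.7 K.
T = 15.5 + 205.7 = 221.2 °C.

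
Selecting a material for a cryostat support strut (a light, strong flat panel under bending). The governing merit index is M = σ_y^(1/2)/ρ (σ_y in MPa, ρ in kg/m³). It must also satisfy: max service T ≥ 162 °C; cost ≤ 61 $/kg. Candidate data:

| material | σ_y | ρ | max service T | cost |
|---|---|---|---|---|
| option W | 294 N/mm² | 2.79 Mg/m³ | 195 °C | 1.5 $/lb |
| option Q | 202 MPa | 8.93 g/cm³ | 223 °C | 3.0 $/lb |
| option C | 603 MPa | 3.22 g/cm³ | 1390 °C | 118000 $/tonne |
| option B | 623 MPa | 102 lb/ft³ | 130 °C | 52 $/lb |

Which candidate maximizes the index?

option W

Screen on constraints: max service T ≥ 162 °C; cost ≤ 61 $/kg. Survivors: option W, option Q.
Putting every candidate on a common basis:
  option W: σ_y = 294.0 MPa, ρ = 2790 kg/m³
  option Q: σ_y = 202.0 MPa, ρ = 8930 kg/m³
  option W: M = 6.15×10⁻³
  option Q: M = 1.59×10⁻³
Option W ranks first.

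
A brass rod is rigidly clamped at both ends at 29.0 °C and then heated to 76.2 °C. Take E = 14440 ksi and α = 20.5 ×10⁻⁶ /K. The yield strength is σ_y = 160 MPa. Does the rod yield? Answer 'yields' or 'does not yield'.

does not yield

E = 14440 ksi = 99.56 GPa.
ΔT = 47.20 K. Constrained thermal stress σ = E·α·ΔT = 99.56×10³ MPa × 20.5×10⁻⁶ × 47.20 = 96.3 MPa (compressive).
Compare to σ_y = 160 MPa: σ < σ_y, so it does not yield.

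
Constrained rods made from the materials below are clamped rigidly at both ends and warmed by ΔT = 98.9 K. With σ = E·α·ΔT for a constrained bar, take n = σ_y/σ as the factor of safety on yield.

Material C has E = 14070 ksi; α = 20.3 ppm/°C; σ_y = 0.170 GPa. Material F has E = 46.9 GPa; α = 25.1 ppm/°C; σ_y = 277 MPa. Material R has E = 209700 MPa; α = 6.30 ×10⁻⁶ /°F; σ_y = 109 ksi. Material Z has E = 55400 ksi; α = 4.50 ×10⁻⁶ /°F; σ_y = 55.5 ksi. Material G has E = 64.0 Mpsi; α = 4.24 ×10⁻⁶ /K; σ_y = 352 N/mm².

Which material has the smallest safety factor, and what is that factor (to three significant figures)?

Per material, after unit conversion:
  material C: E = 97.01, α = 20.3, σ_y = 170.0 → σ = 195 MPa, n = 0.873
  material F: E = 46.90, α = 25.1, σ_y = 277.0 → σ = 116 MPa, n = 2.38
  material R: E = 209.7, α = 11.3, σ_y = 751.5 → σ = 235 MPa, n = 3.20
  material Z: E = 382.0, α = 8.10, σ_y = 382.7 → σ = 306 MPa, n = 1.25
  material G: E = 441.3, α = 4.24, σ_y = 352.0 → σ = 185 MPa, n = 1.90
Smallest n: material C with n = 0.873.

material C, n = 0.873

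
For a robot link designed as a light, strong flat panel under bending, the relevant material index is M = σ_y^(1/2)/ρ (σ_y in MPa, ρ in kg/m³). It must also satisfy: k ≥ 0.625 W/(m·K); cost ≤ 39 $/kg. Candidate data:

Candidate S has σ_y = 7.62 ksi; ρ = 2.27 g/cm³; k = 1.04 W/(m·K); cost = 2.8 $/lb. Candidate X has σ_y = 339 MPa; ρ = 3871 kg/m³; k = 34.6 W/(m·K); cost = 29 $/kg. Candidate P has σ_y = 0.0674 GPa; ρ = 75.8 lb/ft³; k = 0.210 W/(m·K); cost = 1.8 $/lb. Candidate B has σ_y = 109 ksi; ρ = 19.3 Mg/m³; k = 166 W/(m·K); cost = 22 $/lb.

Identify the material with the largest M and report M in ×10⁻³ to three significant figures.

candidate X, M = 4.76×10⁻³

Screen on constraints: k ≥ 0.625 W/(m·K); cost ≤ 39 $/kg. Survivors: candidate S, candidate X.
Normalizing units and computing the index:
  candidate S: σ_y = 52.54 MPa, ρ = 2270 kg/m³
  candidate X: σ_y = 339.0 MPa, ρ = 3871 kg/m³
  candidate X: M = 4.76×10⁻³
  candidate S: M = 3.19×10⁻³
Highest index: candidate X.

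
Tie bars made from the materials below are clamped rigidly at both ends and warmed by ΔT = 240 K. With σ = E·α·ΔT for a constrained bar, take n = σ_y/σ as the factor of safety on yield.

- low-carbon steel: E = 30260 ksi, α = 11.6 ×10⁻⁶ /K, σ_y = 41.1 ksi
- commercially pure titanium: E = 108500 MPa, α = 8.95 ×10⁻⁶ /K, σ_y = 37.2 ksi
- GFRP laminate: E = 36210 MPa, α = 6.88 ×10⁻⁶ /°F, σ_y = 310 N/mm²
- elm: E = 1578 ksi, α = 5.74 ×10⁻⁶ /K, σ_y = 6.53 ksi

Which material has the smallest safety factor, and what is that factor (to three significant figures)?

low-carbon steel, n = 0.488

In consistent units (E in GPa, α in ×10⁻⁶/K, σ_y in MPa):
  low-carbon steel: E = 208.6, α = 11.6, σ_y = 283.4 → σ = 581 MPa, n = 0.488
  commercially pure titanium: E = 108.5, α = 8.95, σ_y = 256.5 → σ = 233 MPa, n = 1.10
  GFRP laminate: E = 36.21, α = 12.4, σ_y = 310.0 → σ = 108 MPa, n = 2.88
  elm: E = 10.88, α = 5.74, σ_y = 45.02 → σ = 15.0 MPa, n = 3.00
Smallest n: low-carbon steel with n = 0.488.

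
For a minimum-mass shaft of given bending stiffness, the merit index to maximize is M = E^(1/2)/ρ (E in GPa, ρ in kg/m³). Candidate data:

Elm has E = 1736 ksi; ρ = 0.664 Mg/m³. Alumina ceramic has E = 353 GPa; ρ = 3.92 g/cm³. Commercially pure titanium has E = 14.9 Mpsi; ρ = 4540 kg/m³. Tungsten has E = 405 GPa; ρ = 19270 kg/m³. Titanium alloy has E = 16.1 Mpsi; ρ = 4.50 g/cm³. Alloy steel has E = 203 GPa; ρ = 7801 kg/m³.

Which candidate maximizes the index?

elm

Convert each candidate to consistent units, then evaluate M:
  elm: E = 11.97 GPa, ρ = 664.0 kg/m³
  alumina ceramic: E = 353.0 GPa, ρ = 3920 kg/m³
  commercially pure titanium: E = 102.7 GPa, ρ = 4540 kg/m³
  tungsten: E = 405.0 GPa, ρ = 19270 kg/m³
  titanium alloy: E = 111.0 GPa, ρ = 4500 kg/m³
  alloy steel: E = 203.0 GPa, ρ = 7801 kg/m³
  elm: M = 5.21×10⁻³
  alumina ceramic: M = 4.79×10⁻³
  titanium alloy: M = 2.34×10⁻³
  commercially pure titanium: M = 2.23×10⁻³
  alloy steel: M = 1.83×10⁻³
  tungsten: M = 1.04×10⁻³
The maximum is for elm.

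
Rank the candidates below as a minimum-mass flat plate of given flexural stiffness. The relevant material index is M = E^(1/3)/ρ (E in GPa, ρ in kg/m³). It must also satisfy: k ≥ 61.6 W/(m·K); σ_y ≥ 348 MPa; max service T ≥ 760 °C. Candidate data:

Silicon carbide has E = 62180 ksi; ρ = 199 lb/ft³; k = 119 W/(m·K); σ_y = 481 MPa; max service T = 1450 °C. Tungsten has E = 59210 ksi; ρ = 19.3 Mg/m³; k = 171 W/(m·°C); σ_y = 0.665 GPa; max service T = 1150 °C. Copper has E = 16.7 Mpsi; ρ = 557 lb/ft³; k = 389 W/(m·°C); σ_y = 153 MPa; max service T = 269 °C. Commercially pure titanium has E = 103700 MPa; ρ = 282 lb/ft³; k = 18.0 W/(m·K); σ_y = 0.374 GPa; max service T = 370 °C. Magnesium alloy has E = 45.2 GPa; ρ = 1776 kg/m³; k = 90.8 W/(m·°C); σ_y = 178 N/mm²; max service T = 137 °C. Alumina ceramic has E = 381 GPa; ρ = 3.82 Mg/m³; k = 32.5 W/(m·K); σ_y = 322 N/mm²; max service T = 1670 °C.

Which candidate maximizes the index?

Screen on constraints: k ≥ 61.6 W/(m·K); σ_y ≥ 348 MPa; max service T ≥ 760 °C. Survivors: silicon carbide, tungsten.
Convert each candidate to consistent units, then evaluate M:
  silicon carbide: E = 428.7 GPa, ρ = 3188 kg/m³
  tungsten: E = 408.2 GPa, ρ = 19300 kg/m³
  silicon carbide: M = 2.37×10⁻³
  tungsten: M = 0.384×10⁻³
The maximum is for silicon carbide.

silicon carbide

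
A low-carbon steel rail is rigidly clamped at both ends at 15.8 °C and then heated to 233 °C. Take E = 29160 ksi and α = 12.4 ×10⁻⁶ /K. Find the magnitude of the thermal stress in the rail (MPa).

541 MPa

E = 29160 ksi = 201.1 GPa.
ΔT = 217.2 K. Constrained thermal stress σ = E·α·ΔT = 201.1×10³ MPa × 12.4×10⁻⁶ × 217.2 = 541 MPa (compressive).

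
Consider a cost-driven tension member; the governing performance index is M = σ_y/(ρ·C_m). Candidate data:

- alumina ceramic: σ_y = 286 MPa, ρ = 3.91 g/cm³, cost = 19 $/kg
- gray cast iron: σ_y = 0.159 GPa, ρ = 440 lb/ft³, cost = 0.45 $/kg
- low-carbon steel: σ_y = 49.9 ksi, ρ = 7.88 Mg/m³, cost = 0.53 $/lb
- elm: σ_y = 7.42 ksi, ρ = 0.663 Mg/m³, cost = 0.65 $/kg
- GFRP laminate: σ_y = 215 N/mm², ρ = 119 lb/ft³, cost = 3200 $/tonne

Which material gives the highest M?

Normalizing units and computing the index:
  alumina ceramic: σ_y = 286.0 MPa, ρ = 3910 kg/m³, cost = 19.00 $/kg
  gray cast iron: σ_y = 159.0 MPa, ρ = 7048 kg/m³, cost = 0.4500 $/kg
  low-carbon steel: σ_y = 344.0 MPa, ρ = 7880 kg/m³, cost = 1.168 $/kg
  elm: σ_y = 51.16 MPa, ρ = 663.0 kg/m³, cost = 0.6500 $/kg
  GFRP laminate: σ_y = 215.0 MPa, ρ = 1906 kg/m³, cost = 3.200 $/kg
  elm: M = 119 kN·m per $
  gray cast iron: M = 50.1 kN·m per $
  low-carbon steel: M = 37.4 kN·m per $
  GFRP laminate: M = 35.2 kN·m per $
  alumina ceramic: M = 3.85 kN·m per $
Elm has the largest M.

elm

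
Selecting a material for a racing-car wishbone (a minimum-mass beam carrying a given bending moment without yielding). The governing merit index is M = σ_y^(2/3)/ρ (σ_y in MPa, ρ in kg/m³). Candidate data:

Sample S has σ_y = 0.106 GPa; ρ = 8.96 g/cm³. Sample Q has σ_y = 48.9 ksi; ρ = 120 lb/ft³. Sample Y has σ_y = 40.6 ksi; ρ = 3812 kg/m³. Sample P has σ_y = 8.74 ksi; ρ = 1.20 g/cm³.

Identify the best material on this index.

In SI units:
  sample S: σ_y = 106.0 MPa, ρ = 8960 kg/m³
  sample Q: σ_y = 337.2 MPa, ρ = 1922 kg/m³
  sample Y: σ_y = 279.9 MPa, ρ = 3812 kg/m³
  sample P: σ_y = 60.26 MPa, ρ = 1200 kg/m³
  sample Q: M = 25.2×10⁻³
  sample P: M = 12.8×10⁻³
  sample Y: M = 11.2×10⁻³
  sample S: M = 2.50×10⁻³
Sample Q has the largest M.

sample Q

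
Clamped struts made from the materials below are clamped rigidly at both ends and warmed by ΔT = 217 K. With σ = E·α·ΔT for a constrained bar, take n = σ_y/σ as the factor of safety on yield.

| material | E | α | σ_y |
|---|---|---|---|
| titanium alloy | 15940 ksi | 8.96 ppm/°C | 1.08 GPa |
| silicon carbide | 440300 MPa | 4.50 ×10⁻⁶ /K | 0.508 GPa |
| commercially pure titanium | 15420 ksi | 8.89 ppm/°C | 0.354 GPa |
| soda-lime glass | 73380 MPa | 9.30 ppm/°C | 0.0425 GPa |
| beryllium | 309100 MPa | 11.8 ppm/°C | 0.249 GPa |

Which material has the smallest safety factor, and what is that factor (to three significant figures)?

soda-lime glass, n = 0.287

Per material, after unit conversion:
  titanium alloy: E = 109.9, α = 8.96, σ_y = 1080 → σ = 214 MPa, n = 5.05
  silicon carbide: E = 440.3, α = 4.50, σ_y = 508.0 → σ = 430 MPa, n = 1.18
  commercially pure titanium: E = 106.3, α = 8.89, σ_y = 354.0 → σ = 205 MPa, n = 1.73
  soda-lime glass: E = 73.38, α = 9.30, σ_y = 42.50 → σ = 148 MPa, n = 0.287
  beryllium: E = 309.1, α = 11.8, σ_y = 249.0 → σ = 791 MPa, n = 0.315
Smallest n: soda-lime glass with n = 0.287.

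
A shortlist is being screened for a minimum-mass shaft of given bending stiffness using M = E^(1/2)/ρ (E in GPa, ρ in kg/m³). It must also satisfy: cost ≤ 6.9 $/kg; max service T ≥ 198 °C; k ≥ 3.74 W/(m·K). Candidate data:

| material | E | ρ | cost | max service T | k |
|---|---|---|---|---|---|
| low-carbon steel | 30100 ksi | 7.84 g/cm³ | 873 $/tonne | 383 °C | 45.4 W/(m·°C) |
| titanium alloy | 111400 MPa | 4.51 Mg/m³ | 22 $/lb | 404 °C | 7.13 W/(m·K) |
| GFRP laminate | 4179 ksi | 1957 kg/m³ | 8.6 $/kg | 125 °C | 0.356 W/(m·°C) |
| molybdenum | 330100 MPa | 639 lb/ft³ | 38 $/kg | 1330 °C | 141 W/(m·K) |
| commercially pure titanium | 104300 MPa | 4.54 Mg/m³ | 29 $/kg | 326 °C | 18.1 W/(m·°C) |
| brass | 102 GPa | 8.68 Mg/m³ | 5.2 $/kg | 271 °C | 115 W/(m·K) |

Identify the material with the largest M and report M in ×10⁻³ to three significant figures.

low-carbon steel, M = 1.84×10⁻³

Screen on constraints: cost ≤ 6.9 $/kg; max service T ≥ 198 °C; k ≥ 3.74 W/(m·K). Survivors: low-carbon steel, brass.
Normalizing units and computing the index:
  low-carbon steel: E = 207.5 GPa, ρ = 7840 kg/m³
  brass: E = 102.0 GPa, ρ = 8680 kg/m³
  low-carbon steel: M = 1.84×10⁻³
  brass: M = 1.16×10⁻³
Low-carbon steel ranks first.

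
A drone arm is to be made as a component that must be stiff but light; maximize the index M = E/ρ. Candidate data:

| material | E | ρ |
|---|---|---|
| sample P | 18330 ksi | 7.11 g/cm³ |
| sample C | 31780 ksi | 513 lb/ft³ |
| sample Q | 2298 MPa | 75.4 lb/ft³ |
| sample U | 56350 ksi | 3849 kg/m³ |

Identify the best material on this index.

In SI units:
  sample P: E = 126.4 GPa, ρ = 7110 kg/m³
  sample C: E = 219.1 GPa, ρ = 8217 kg/m³
  sample Q: E = 2.298 GPa, ρ = 1208 kg/m³
  sample U: E = 388.5 GPa, ρ = 3849 kg/m³
  sample U: M = 101 MN·m/kg
  sample C: M = 26.7 MN·m/kg
  sample P: M = 17.8 MN·m/kg
  sample Q: M = 1.90 MN·m/kg
Highest index: sample U.

sample U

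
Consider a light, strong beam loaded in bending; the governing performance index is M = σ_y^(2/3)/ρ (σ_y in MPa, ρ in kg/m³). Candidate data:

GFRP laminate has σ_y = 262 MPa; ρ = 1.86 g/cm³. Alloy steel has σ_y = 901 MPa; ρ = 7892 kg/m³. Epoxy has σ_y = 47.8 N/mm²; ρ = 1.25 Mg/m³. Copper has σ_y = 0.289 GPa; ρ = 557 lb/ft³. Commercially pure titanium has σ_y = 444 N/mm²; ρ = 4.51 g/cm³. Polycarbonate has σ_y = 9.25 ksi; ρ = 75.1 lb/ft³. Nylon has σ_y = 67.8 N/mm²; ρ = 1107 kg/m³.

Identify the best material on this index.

GFRP laminate

Convert each candidate to consistent units, then evaluate M:
  GFRP laminate: σ_y = 262.0 MPa, ρ = 1860 kg/m³
  alloy steel: σ_y = 901.0 MPa, ρ = 7892 kg/m³
  epoxy: σ_y = 47.80 MPa, ρ = 1250 kg/m³
  copper: σ_y = 289.0 MPa, ρ = 8922 kg/m³
  commercially pure titanium: σ_y = 444.0 MPa, ρ = 4510 kg/m³
  polycarbonate: σ_y = 63.78 MPa, ρ = 1203 kg/m³
  nylon: σ_y = 67.80 MPa, ρ = 1107 kg/m³
  GFRP laminate: M = 22.0×10⁻³
  nylon: M = 15.0×10⁻³
  polycarbonate: M = 13.3×10⁻³
  commercially pure titanium: M = 12.9×10⁻³
  alloy steel: M = 11.8×10⁻³
  epoxy: M = 10.5×10⁻³
  copper: M = 4.90×10⁻³
GFRP laminate has the largest M.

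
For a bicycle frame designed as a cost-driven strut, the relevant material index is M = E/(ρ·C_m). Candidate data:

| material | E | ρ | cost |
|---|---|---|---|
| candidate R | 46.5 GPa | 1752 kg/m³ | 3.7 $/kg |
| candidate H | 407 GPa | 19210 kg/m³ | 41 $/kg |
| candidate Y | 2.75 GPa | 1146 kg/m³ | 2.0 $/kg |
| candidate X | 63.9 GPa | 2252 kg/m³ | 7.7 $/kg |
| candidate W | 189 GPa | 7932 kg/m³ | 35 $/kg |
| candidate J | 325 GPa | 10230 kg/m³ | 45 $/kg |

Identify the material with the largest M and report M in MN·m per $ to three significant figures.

Computing M directly (units already consistent):
  candidate R: M = 7.17 MN·m per $
  candidate X: M = 3.69 MN·m per $
  candidate Y: M = 1.20 MN·m per $
  candidate J: M = 0.706 MN·m per $
  candidate W: M = 0.681 MN·m per $
  candidate H: M = 0.517 MN·m per $
Candidate R ranks first.

candidate R, M = 7.17 MN·m per $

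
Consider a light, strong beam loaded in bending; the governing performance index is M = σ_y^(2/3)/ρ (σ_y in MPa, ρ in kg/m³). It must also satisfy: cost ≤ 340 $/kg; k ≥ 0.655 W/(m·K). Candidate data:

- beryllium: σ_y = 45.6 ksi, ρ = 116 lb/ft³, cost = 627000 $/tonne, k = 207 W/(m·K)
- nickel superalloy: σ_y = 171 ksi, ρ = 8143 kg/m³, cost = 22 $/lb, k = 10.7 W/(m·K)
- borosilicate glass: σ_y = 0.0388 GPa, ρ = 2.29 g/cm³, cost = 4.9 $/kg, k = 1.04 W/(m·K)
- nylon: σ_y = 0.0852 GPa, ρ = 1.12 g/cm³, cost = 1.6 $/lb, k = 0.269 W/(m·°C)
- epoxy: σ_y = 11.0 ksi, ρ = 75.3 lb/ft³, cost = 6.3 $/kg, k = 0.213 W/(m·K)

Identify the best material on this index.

Screen on constraints: cost ≤ 340 $/kg; k ≥ 0.655 W/(m·K). Survivors: nickel superalloy, borosilicate glass.
Convert each candidate to consistent units, then evaluate M:
  nickel superalloy: σ_y = 1179 MPa, ρ = 8143 kg/m³
  borosilicate glass: σ_y = 38.80 MPa, ρ = 2290 kg/m³
  nickel superalloy: M = 13.7×10⁻³
  borosilicate glass: M = 5.00×10⁻³
Nickel superalloy ranks first.

nickel superalloy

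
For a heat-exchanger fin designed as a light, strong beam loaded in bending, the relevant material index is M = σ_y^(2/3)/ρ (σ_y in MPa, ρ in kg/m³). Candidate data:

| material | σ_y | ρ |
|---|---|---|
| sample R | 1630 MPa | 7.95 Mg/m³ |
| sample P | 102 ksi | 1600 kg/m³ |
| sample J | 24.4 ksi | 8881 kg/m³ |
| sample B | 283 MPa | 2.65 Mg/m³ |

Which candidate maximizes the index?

sample P

In SI units:
  sample R: σ_y = 1630 MPa, ρ = 7950 kg/m³
  sample P: σ_y = 703.3 MPa, ρ = 1600 kg/m³
  sample J: σ_y = 168.2 MPa, ρ = 8881 kg/m³
  sample B: σ_y = 283.0 MPa, ρ = 2650 kg/m³
  sample P: M = 49.4×10⁻³
  sample R: M = 17.4×10⁻³
  sample B: M = 16.3×10⁻³
  sample J: M = 3.43×10⁻³
Sample P has the largest M.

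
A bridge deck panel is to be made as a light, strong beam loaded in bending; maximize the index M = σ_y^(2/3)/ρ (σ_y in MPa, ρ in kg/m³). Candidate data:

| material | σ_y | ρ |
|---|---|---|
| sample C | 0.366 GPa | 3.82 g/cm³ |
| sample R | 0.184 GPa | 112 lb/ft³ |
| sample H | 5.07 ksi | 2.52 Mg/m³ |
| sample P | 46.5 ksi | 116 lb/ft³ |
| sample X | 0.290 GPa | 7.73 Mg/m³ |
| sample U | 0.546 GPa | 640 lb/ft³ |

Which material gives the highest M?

Putting every candidate on a common basis:
  sample C: σ_y = 366.0 MPa, ρ = 3820 kg/m³
  sample R: σ_y = 184.0 MPa, ρ = 1794 kg/m³
  sample H: σ_y = 34.96 MPa, ρ = 2520 kg/m³
  sample P: σ_y = 320.6 MPa, ρ = 1858 kg/m³
  sample X: σ_y = 290.0 MPa, ρ = 7730 kg/m³
  sample U: σ_y = 546.0 MPa, ρ = 10250 kg/m³
  sample P: M = 25.2×10⁻³
  sample R: M = 18.0×10⁻³
  sample C: M = 13.4×10⁻³
  sample U: M = 6.52×10⁻³
  sample X: M = 5.67×10⁻³
  sample H: M = 4.24×10⁻³
Sample P has the largest M.

sample P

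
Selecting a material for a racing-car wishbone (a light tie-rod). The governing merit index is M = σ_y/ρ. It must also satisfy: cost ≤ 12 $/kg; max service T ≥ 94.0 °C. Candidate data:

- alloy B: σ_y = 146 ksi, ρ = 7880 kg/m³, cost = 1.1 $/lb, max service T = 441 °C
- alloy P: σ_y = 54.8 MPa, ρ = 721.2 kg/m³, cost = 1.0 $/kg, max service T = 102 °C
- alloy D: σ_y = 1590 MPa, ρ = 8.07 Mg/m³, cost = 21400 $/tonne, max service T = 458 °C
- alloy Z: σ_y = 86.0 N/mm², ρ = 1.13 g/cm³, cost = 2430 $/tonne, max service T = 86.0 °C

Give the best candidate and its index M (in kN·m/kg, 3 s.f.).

Screen on constraints: cost ≤ 12 $/kg; max service T ≥ 94.0 °C. Survivors: alloy B, alloy P.
In SI units:
  alloy B: σ_y = 1007 MPa, ρ = 7880 kg/m³
  alloy P: σ_y = 54.80 MPa, ρ = 721.2 kg/m³
  alloy B: M = 128 kN·m/kg
  alloy P: M = 76.0 kN·m/kg
Alloy B has the largest M.

alloy B, M = 128 kN·m/kg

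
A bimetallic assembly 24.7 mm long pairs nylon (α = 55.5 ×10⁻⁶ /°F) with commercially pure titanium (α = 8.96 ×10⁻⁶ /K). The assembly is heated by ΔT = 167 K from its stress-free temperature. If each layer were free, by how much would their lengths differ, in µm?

nylon: α = 55.5×10⁻⁶/°F × 9/5 = 99.9×10⁻⁶/K.
Δα = |99.9 − 8.96|×10⁻⁶/K = 90.9×10⁻⁶/K.
ΔL_mismatch = Δα·L·ΔT = 90.9×10⁻⁶ × 24.7 mm × 167.0 K = 375 µm.

375 µm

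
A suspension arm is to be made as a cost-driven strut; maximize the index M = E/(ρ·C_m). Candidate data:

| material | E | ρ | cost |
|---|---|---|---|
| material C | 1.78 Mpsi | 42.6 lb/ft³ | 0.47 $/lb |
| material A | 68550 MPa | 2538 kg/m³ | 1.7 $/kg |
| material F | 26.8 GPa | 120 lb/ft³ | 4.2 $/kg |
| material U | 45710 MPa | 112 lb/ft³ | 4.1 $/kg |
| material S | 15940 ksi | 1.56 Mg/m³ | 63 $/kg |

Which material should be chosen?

Convert each candidate to consistent units, then evaluate M:
  material C: E = 12.27 GPa, ρ = 682.4 kg/m³, cost = 1.036 $/kg
  material A: E = 68.55 GPa, ρ = 2538 kg/m³, cost = 1.700 $/kg
  material F: E = 26.80 GPa, ρ = 1922 kg/m³, cost = 4.200 $/kg
  material U: E = 45.71 GPa, ρ = 1794 kg/m³, cost = 4.100 $/kg
  material S: E = 109.9 GPa, ρ = 1560 kg/m³, cost = 63.00 $/kg
  material C: M = 17.4 MN·m per $
  material A: M = 15.9 MN·m per $
  material U: M = 6.21 MN·m per $
  material F: M = 3.32 MN·m per $
  material S: M = 1.12 MN·m per $
Highest index: material C.

material C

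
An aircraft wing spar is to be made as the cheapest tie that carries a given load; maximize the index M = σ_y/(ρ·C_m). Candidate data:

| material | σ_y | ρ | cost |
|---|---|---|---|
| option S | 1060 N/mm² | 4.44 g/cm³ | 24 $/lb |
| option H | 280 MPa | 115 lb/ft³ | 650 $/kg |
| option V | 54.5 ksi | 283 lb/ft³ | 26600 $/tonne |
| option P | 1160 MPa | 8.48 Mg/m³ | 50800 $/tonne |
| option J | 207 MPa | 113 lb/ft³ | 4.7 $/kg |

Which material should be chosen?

Normalizing units and computing the index:
  option S: σ_y = 1060 MPa, ρ = 4440 kg/m³, cost = 52.91 $/kg
  option H: σ_y = 280.0 MPa, ρ = 1842 kg/m³, cost = 650.0 $/kg
  option V: σ_y = 375.8 MPa, ρ = 4533 kg/m³, cost = 26.60 $/kg
  option P: σ_y = 1160 MPa, ρ = 8480 kg/m³, cost = 50.80 $/kg
  option J: σ_y = 207.0 MPa, ρ = 1810 kg/m³, cost = 4.700 $/kg
  option J: M = 24.3 kN·m per $
  option S: M = 4.51 kN·m per $
  option V: M = 3.12 kN·m per $
  option P: M = 2.69 kN·m per $
  option H: M = 0.234 kN·m per $
Highest index: option J.

option J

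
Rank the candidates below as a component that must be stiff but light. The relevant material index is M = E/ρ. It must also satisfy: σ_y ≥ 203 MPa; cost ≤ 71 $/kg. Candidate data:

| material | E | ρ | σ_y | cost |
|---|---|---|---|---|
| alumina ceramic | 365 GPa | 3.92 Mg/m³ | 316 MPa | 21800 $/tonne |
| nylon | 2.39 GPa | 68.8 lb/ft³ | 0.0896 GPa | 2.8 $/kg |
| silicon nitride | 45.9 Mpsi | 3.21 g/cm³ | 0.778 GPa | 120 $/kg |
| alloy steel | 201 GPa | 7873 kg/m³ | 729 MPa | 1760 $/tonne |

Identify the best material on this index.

Screen on constraints: σ_y ≥ 203 MPa; cost ≤ 71 $/kg. Survivors: alumina ceramic, alloy steel.
Normalizing units and computing the index:
  alumina ceramic: E = 365.0 GPa, ρ = 3920 kg/m³
  alloy steel: E = 201.0 GPa, ρ = 7873 kg/m³
  alumina ceramic: M = 93.1 MN·m/kg
  alloy steel: M = 25.5 MN·m/kg
The maximum is for alumina ceramic.

alumina ceramic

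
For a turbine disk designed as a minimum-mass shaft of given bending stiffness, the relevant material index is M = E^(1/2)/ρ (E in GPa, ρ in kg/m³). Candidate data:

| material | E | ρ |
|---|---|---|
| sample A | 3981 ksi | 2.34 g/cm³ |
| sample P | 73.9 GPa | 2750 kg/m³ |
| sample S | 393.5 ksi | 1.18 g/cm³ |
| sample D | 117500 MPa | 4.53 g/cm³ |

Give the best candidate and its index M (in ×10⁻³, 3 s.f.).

sample P, M = 3.13×10⁻³

Convert each candidate to consistent units, then evaluate M:
  sample A: E = 27.45 GPa, ρ = 2340 kg/m³
  sample P: E = 73.90 GPa, ρ = 2750 kg/m³
  sample S: E = 2.713 GPa, ρ = 1180 kg/m³
  sample D: E = 117.5 GPa, ρ = 4530 kg/m³
  sample P: M = 3.13×10⁻³
  sample D: M = 2.39×10⁻³
  sample A: M = 2.24×10⁻³
  sample S: M = 1.40×10⁻³
Sample P ranks first.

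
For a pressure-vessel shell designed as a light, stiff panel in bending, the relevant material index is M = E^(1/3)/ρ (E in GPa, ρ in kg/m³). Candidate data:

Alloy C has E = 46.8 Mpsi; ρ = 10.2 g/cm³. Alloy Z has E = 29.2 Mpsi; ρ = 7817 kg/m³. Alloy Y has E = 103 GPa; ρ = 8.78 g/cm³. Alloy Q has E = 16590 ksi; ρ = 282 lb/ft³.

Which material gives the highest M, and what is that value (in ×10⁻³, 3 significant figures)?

After converting to SI:
  alloy C: E = 322.7 GPa, ρ = 10200 kg/m³
  alloy Z: E = 201.3 GPa, ρ = 7817 kg/m³
  alloy Y: E = 103.0 GPa, ρ = 8780 kg/m³
  alloy Q: E = 114.4 GPa, ρ = 4517 kg/m³
  alloy Q: M = 1.07×10⁻³
  alloy Z: M = 0.750×10⁻³
  alloy C: M = 0.672×10⁻³
  alloy Y: M = 0.534×10⁻³
Highest index: alloy Q.

alloy Q, M = 1.07×10⁻³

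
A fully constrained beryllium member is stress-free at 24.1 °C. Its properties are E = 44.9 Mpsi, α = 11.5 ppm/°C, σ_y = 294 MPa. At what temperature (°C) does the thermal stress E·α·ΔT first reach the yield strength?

E = 44.9 Mpsi = 309.6 GPa.
E·α·ΔT = 294.0 MPa ⇒ ΔT = 294.0 / (309.6×10³ × 11.5×10⁻⁶) = 82.58 K.
T = 24.1 + 82.58 = 106.7 °C.

107 °C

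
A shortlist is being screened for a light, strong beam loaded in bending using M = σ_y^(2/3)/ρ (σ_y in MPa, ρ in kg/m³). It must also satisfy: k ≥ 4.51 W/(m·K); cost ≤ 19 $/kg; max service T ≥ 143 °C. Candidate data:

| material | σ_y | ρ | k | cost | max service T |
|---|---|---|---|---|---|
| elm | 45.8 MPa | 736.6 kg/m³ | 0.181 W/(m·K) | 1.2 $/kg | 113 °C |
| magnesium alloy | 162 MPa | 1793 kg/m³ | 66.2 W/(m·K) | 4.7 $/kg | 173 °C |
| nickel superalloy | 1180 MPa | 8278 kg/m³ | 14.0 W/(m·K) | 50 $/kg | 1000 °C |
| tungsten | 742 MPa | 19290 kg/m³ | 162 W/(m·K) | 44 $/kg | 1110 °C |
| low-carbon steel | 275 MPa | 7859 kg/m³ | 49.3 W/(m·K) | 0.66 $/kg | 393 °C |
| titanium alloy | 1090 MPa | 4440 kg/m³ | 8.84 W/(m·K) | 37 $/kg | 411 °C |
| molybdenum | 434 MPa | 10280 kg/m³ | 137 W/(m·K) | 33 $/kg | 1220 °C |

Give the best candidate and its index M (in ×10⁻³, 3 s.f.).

Screen on constraints: k ≥ 4.51 W/(m·K); cost ≤ 19 $/kg; max service T ≥ 143 °C. Survivors: magnesium alloy, low-carbon steel.
Per-candidate index values:
  magnesium alloy: M = 16.6×10⁻³
  low-carbon steel: M = 5.38×10⁻³
The maximum is for magnesium alloy.

magnesium alloy, M = 16.6×10⁻³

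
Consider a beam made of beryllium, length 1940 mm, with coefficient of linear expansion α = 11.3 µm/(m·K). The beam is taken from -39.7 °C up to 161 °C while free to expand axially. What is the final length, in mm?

1944.4 mm

ΔT = 161 − (-39.7) = 200.7 K.
ΔL = α·L₀·ΔT = 11.3×10⁻⁶ × 1940 mm × 200.7 K = 4.40 mm.
L = L₀ + ΔL = 1940 + 4.40 = 1944.4 mm.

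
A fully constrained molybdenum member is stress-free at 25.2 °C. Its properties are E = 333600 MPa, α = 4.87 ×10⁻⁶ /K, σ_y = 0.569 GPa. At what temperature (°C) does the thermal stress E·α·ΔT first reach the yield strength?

E = 333600 MPa = 333.6 GPa.
σ_y = 0.569 GPa = 569.0 MPa.
E·α·ΔT = 569.0 MPa ⇒ ΔT = 569.0 / (333.6×10³ × 4.87×10⁻⁶) = 350.2 K.
T = 25.2 + 350.2 = 375.4 °C.

375 °C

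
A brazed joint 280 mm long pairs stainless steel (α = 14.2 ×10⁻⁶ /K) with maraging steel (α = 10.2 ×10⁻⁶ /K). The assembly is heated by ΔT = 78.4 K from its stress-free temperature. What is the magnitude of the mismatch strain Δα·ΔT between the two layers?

3.14×10⁻⁴

Δα = |14.2 − 10.2|×10⁻⁶/K = 4.00×10⁻⁶/K.
Mismatch strain = Δα·ΔT = 4.00×10⁻⁶ × 78.4 = 3.14×10⁻⁴.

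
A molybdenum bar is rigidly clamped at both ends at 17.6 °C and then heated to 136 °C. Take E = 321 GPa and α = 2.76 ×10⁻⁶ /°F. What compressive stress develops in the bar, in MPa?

α = 2.76×10⁻⁶/°F × 9/5 = 4.97×10⁻⁶/K.
ΔT = 118.4 K. Constrained thermal stress σ = E·α·ΔT = 321.0×10³ MPa × 4.97×10⁻⁶ × 118.4 = 189 MPa (compressive).

189 MPa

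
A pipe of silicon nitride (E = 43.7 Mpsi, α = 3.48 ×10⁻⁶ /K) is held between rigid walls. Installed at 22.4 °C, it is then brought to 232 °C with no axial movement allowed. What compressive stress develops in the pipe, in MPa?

E = 43.7 Mpsi = 301.3 GPa.
ΔT = 209.6 K. Constrained thermal stress σ = E·α·ΔT = 301.3×10³ MPa × 3.48×10⁻⁶ × 209.6 = 220 MPa (compressive).

220 MPa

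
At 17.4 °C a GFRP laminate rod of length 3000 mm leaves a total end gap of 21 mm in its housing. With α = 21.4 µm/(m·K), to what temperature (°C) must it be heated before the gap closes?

345 °C

α·L₀·ΔT = 21.0 mm ⇒ ΔT = 21.0 / (21.4×10⁻⁶ × 3000.0) = 327.1 K.
T = 17.4 + 327.1 = 344.5 °C.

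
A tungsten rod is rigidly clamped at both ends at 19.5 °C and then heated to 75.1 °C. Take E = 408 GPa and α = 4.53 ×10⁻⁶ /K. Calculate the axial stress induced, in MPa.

ΔT = 55.60 K. Constrained thermal stress σ = E·α·ΔT = 408.0×10³ MPa × 4.53×10⁻⁶ × 55.60 = 103 MPa (compressive).

103 MPa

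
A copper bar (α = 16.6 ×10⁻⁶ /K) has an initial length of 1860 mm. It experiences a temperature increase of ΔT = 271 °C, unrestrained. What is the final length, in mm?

1868.4 mm

ΔL = α·L₀·ΔT = 16.6×10⁻⁶ × 1860 mm × 271.0 K = 8.37 mm.
L = L₀ + ΔL = 1860 + 8.37 = 1868.4 mm.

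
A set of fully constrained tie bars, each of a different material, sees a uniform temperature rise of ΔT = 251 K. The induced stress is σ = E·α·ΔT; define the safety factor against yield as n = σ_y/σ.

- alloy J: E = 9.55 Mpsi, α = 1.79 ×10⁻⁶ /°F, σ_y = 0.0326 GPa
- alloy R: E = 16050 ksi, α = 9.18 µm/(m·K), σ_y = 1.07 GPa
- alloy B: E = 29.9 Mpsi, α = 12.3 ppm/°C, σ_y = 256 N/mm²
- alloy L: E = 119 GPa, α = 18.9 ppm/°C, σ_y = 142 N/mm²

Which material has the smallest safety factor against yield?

In consistent units (E in GPa, α in ×10⁻⁶/K, σ_y in MPa):
  alloy J: E = 65.84, α = 3.22, σ_y = 32.60 → σ = 53.3 MPa, n = 0.612
  alloy R: E = 110.7, α = 9.18, σ_y = 1070 → σ = 255 MPa, n = 4.20
  alloy B: E = 206.2, α = 12.3, σ_y = 256.0 → σ = 636 MPa, n = 0.402
  alloy L: E = 119.0, α = 18.9, σ_y = 142.0 → σ = 565 MPa, n = 0.252
The minimum is alloy L at n = 0.252.

alloy L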